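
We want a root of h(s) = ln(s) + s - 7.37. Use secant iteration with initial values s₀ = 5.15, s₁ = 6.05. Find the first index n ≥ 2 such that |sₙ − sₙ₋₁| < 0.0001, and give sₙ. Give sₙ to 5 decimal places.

n = 4, sₙ = 5.64010

h(5.15) = -0.5810033, h(6.05) = 0.4800583
s₂ = 6.0500000 − 0.4800583·(0.9000000)/(1.0610616) = 5.6428111;  |Δ| = 0.4071889
h(5.6428111) = 0.0031935
s₃ = 5.6428111 − 0.0031935·(-0.4071889)/(-0.4768648) = 5.6400842;  |Δ| = 0.0027269
h(5.6400842) = -0.0000168
s₄ = 5.6400842 − (-0.0000168)·(-0.0027269)/(-0.0032103) = 5.6400985;  |Δ| = 0.0000142
|s₄ − s₃| = 0.0000142 < 0.0001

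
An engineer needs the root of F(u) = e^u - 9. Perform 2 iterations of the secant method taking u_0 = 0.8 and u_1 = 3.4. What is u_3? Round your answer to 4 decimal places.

F(0.8) = -6.774459, F(3.4) = 20.964100
u_2 = 3.400000 − 20.964100·(3.400000 − 0.800000) / (20.964100 − (-6.774459)) = 3.400000 − (54.506660)/(27.738559) = 1.434986
F(1.434986) = -4.800414
u_3 = 1.434986 − (-4.800414)·(1.434986 − 3.400000) / (-4.800414 − 20.964100) = 1.434986 − (9.432882)/(-25.764514) = 1.801105

1.8011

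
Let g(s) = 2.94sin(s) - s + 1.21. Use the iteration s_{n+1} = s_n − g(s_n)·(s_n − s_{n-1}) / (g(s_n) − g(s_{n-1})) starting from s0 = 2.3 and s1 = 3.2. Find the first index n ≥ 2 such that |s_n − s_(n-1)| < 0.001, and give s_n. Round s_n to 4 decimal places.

n = 5, s_n = 2.6354

g(2.3) = 1.102373, g(3.2) = -2.161620
s2 = 3.200000 − (-2.161620)·(0.900000)/(-3.263993) = 2.603964;  |Δ| = 0.596036
g(2.603964) = 0.111612
s3 = 2.603964 − 0.111612·(-0.596036)/(2.273232) = 2.633228;  |Δ| = 0.029264
g(2.633228) = 0.007814
s4 = 2.633228 − 0.007814·(0.029264)/(-0.103798) = 2.635431;  |Δ| = 0.002203
g(2.635431) = -0.000050
s5 = 2.635431 − (-0.000050)·(0.002203)/(-0.007864) = 2.635417;  |Δ| = 0.000014
|s5 − s4| = 0.000014 < 0.001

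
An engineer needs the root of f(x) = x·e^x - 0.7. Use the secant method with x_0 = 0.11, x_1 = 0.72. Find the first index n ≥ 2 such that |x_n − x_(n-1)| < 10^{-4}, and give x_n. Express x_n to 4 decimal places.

f(0.11) = -0.577209, f(0.72) = 0.779192
x_2 = 0.720000 − 0.779192·(0.610000)/(1.356401) = 0.369582;  |Δ| = 0.350418
f(0.369582) = -0.165166
x_3 = 0.369582 − (-0.165166)·(-0.350418)/(-0.944358) = 0.430870;  |Δ| = 0.061287
f(0.430870) = -0.037066
x_4 = 0.430870 − (-0.037066)·(0.061287)/(0.128100) = 0.448603;  |Δ| = 0.017734
f(0.448603) = 0.002568
x_5 = 0.448603 − 0.002568·(0.017734)/(0.039634) = 0.447454;  |Δ| = 0.001149
f(0.447454) = -0.000036
x_6 = 0.447454 − (-0.000036)·(-0.001149)/(-0.002604) = 0.447470;  |Δ| = 0.000016
|x_6 − x_5| = 0.000016 < 10^{-4}

n = 6, x_n = 0.4475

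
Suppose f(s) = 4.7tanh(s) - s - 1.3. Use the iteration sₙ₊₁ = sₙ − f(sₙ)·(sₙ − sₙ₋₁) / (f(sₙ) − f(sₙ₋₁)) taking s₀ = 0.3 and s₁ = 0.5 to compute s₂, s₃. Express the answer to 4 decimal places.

f(0.3) = -0.230831, f(0.5) = 0.371951
s₂ = 0.500000 − 0.371951·(0.500000 − 0.300000) / (0.371951 − (-0.230831)) = 0.500000 − (0.074390)/(0.602781) = 0.376589
f(0.376589) = 0.014195
s₃ = 0.376589 − 0.014195·(0.376589 − 0.500000) / (0.014195 − 0.371951) = 0.376589 − (-0.001752)/(-0.357756) = 0.371692

0.3766, 0.3717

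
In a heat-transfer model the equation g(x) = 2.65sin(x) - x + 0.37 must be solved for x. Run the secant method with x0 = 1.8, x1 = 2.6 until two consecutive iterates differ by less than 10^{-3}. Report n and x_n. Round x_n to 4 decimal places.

n = 5, x_n = 2.3166

g(1.8) = 1.150696, g(2.6) = -0.863921
x2 = 2.600000 − (-0.863921)·(0.800000)/(-2.014618) = 2.256939;  |Δ| = 0.343061
g(2.256939) = 0.163355
x3 = 2.256939 − 0.163355·(-0.343061)/(1.027276) = 2.311492;  |Δ| = 0.054553
g(2.311492) = 0.014207
x4 = 2.311492 − 0.014207·(0.054553)/(-0.149147) = 2.316688;  |Δ| = 0.005197
g(2.316688) = -0.000308
x5 = 2.316688 − (-0.000308)·(0.005197)/(-0.014516) = 2.316578;  |Δ| = 0.000110
|x5 − x4| = 0.000110 < 10^{-3}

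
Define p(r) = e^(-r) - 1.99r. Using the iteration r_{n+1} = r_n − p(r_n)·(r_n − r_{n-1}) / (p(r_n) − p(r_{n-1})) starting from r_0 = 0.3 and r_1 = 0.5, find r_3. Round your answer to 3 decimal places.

0.353

p(0.3) = 0.14382, p(0.5) = -0.38847
r_2 = 0.50000 − (-0.38847)·(0.50000 − 0.30000) / (-0.38847 − 0.14382) = 0.50000 − (-0.07769)/(-0.53229) = 0.35404
p(0.35404) = -0.00269
r_3 = 0.35404 − (-0.00269)·(0.35404 − 0.50000) / (-0.00269 − (-0.38847)) = 0.35404 − (0.00039)/(0.38578) = 0.35302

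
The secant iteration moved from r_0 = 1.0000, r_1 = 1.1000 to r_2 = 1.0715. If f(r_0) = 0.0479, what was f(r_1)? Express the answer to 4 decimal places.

The secant line through (1.0000, 0.0479) and (1.1000, f(r_1)) crosses zero at r_2 = 1.0715.
So (1.0000, 0.0479), (1.1000, f(r_1)), (1.0715, 0) are collinear:
f(r_1) = 0.0479 · (1.1000 − 1.0715) / (1.0000 − 1.0715) = 0.0479 · (0.028500)/(-0.071500) = -0.019093

-0.0191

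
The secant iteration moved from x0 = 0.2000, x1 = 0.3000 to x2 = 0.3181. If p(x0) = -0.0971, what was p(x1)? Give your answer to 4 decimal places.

The secant line through (0.2000, -0.0971) and (0.3000, p(x1)) crosses zero at x2 = 0.3181.
So (0.2000, -0.0971), (0.3000, p(x1)), (0.3181, 0) are collinear:
p(x1) = -0.0971 · (0.3000 − 0.3181) / (0.2000 − 0.3181) = -0.0971 · (-0.018100)/(-0.118100) = -0.014882

-0.0149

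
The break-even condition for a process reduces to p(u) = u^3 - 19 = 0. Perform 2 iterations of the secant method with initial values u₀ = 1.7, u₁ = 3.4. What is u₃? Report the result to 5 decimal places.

2.60220

p(1.7) = -14.0870000, p(3.4) = 20.3040000
u₂ = 3.4000000 − 20.3040000·(3.4000000 − 1.7000000) / (20.3040000 − (-14.0870000)) = 3.4000000 − (34.5168000)/(34.3910000) = 2.3963421
p(2.3963421) = -5.2391128
u₃ = 2.3963421 − (-5.2391128)·(2.3963421 − 3.4000000) / (-5.2391128 − 20.3040000) = 2.3963421 − (5.2582771)/(-25.5431128) = 2.6022010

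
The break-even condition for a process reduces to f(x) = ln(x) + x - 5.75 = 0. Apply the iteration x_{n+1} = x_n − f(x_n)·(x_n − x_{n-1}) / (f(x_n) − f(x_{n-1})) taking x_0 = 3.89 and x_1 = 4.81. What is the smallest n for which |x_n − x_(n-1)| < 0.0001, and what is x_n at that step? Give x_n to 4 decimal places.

f(3.89) = -0.501591, f(4.81) = 0.630697
x_2 = 4.810000 − 0.630697·(0.920000)/(1.132288) = 4.297550;  |Δ| = 0.512450
f(4.297550) = 0.005595
x_3 = 4.297550 − 0.005595·(-0.512450)/(-0.625102) = 4.292963;  |Δ| = 0.004586
f(4.292963) = -0.000060
x_4 = 4.292963 − (-0.000060)·(-0.004586)/(-0.005654) = 4.293012;  |Δ| = 0.000048
|x_4 − x_3| = 0.000048 < 0.0001

n = 4, x_n = 4.2930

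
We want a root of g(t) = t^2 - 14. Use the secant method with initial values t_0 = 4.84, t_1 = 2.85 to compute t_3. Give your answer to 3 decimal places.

3.759

g(4.84) = 9.42560, g(2.85) = -5.87750
t_2 = 2.85000 − (-5.87750)·(2.85000 − 4.84000) / (-5.87750 − 9.42560) = 2.85000 − (11.69622)/(-15.30310) = 3.61430
g(3.61430) = -0.93680
t_3 = 3.61430 − (-0.93680)·(3.61430 − 2.85000) / (-0.93680 − (-5.87750)) = 3.61430 − (-0.71600)/(4.94070) = 3.75922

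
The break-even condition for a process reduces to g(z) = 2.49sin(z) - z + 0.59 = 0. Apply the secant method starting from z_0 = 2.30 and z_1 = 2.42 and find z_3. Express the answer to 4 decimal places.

g(2.30) = 0.146806, g(2.42) = -0.185153
z_2 = 2.420000 − (-0.185153)·(2.420000 − 2.300000) / (-0.185153 − 0.146806) = 2.420000 − (-0.022218)/(-0.331959) = 2.353069
g(2.353069) = 0.003121
z_3 = 2.353069 − 0.003121·(2.353069 − 2.420000) / (0.003121 − (-0.185153)) = 2.353069 − (-0.000209)/(0.188274) = 2.354179

2.3542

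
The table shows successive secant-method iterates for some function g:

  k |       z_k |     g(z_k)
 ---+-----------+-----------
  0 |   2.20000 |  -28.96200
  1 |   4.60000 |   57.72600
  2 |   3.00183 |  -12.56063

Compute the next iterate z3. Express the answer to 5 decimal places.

z3 = 3.00183 − (-12.56063)·(3.00183 − 4.60000) / (-12.56063 − 57.72600)
   = 3.00183 − (20.0740220)/(-70.2866300) = 3.2874323

3.28743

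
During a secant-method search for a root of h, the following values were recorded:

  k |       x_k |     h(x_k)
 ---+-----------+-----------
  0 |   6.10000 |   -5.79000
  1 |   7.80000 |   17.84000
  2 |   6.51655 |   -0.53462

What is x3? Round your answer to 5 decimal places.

x3 = 6.51655 − (-0.53462)·(6.51655 − 7.80000) / (-0.53462 − 17.84000)
   = 6.51655 − (0.6861580)/(-18.3746200) = 6.5538927

6.55389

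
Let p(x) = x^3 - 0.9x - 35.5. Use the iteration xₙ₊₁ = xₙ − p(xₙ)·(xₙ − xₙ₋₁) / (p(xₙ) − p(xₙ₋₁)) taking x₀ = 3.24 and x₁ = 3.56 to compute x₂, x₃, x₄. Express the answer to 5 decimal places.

3.37027, 3.37742, 3.37783

p(3.24) = -4.4037760, p(3.56) = 6.4140160
x₂ = 3.5600000 − 6.4140160·(3.5600000 − 3.2400000) / (6.4140160 − (-4.4037760)) = 3.5600000 − (2.0524851)/(10.8177920) = 3.3702676
p(3.3702676) = -0.2513682
x₃ = 3.3702676 − (-0.2513682)·(3.3702676 − 3.5600000) / (-0.2513682 − 6.4140160) = 3.3702676 − (0.0476927)/(-6.6653842) = 3.3774229
p(3.3774229) = -0.0134659
x₄ = 3.3774229 − (-0.0134659)·(3.3774229 − 3.3702676) / (-0.0134659 − (-0.2513682)) = 3.3774229 − (-0.0000964)/(0.2379023) = 3.3778279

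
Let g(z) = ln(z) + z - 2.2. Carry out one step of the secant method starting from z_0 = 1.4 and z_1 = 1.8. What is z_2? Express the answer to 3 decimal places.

g(1.4) = -0.46353, g(1.8) = 0.18779
z_2 = 1.80000 − 0.18779·(1.80000 − 1.40000) / (0.18779 − (-0.46353)) = 1.80000 − (0.07511)/(0.65131) = 1.68467

1.685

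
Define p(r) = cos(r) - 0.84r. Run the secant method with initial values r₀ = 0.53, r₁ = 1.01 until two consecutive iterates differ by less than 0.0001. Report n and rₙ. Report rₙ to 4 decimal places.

n = 5, rₙ = 0.8158

p(0.53) = 0.417607, p(1.01) = -0.316539
r₂ = 1.010000 − (-0.316539)·(0.480000)/(-0.734146) = 0.803040;  |Δ| = 0.206960
p(0.803040) = 0.019969
r₃ = 0.803040 − 0.019969·(-0.206960)/(0.336508) = 0.815321;  |Δ| = 0.012281
p(0.815321) = 0.000764
r₄ = 0.815321 − 0.000764·(0.012281)/(-0.019205) = 0.815810;  |Δ| = 0.000489
p(0.815810) = -0.000002
r₅ = 0.815810 − (-0.000002)·(0.000489)/(-0.000767) = 0.815809;  |Δ| = 0.000001
|r₅ − r₄| = 0.000001 < 0.0001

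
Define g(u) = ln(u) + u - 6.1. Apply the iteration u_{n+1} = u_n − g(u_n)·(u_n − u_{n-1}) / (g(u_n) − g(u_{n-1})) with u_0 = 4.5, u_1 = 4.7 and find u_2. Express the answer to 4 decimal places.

g(4.5) = -0.095923, g(4.7) = 0.147563
u_2 = 4.700000 − 0.147563·(4.700000 − 4.500000) / (0.147563 − (-0.095923)) = 4.700000 − (0.029513)/(0.243485) = 4.578791

4.5788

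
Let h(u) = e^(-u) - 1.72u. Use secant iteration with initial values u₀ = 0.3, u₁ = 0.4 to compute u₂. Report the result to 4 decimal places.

0.3927

h(0.3) = 0.224818, h(0.4) = -0.017680
u₂ = 0.400000 − (-0.017680)·(0.400000 − 0.300000) / (-0.017680 − 0.224818) = 0.400000 − (-0.001768)/(-0.242498) = 0.392709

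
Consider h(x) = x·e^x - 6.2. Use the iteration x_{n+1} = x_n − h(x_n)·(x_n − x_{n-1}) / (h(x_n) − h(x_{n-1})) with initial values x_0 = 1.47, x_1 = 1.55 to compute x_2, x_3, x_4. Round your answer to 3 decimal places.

h(1.47) = 0.19338, h(1.55) = 1.10278
x_2 = 1.55000 − 1.10278·(1.55000 − 1.47000) / (1.10278 − 0.19338) = 1.55000 − (0.08822)/(0.90940) = 1.45299
h(1.45299) = 0.01280
x_3 = 1.45299 − 0.01280·(1.45299 − 1.55000) / (0.01280 − 1.10278) = 1.45299 − (-0.00124)/(-1.08998) = 1.45185
h(1.45185) = 0.00086
x_4 = 1.45185 − 0.00086·(1.45185 − 1.45299) / (0.00086 − 0.01280) = 1.45185 − (0.00000)/(-0.01194) = 1.45177

1.453, 1.452, 1.452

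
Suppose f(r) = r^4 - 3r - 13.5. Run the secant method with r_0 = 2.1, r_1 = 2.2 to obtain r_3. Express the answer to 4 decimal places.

2.1102

f(2.1) = -0.351900, f(2.2) = 3.325600
r_2 = 2.200000 − 3.325600·(2.200000 − 2.100000) / (3.325600 − (-0.351900)) = 2.200000 − (0.332560)/(3.677500) = 2.109569
f(2.109569) = -0.023703
r_3 = 2.109569 − (-0.023703)·(2.109569 − 2.200000) / (-0.023703 − 3.325600) = 2.109569 − (0.002143)/(-3.349303) = 2.110209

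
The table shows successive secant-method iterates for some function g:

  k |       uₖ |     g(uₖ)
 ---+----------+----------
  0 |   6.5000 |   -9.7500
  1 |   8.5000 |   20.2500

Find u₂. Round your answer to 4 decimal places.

u₂ = 8.5000 − 20.2500·(8.5000 − 6.5000) / (20.2500 − (-9.7500))
   = 8.5000 − (40.500000)/(30.000000) = 7.150000

7.1500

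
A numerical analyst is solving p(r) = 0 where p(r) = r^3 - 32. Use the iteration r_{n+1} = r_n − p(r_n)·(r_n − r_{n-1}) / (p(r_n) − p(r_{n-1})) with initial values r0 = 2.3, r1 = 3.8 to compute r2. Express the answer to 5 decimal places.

2.99663

p(2.3) = -19.8330000, p(3.8) = 22.8720000
r2 = 3.8000000 − 22.8720000·(3.8000000 − 2.3000000) / (22.8720000 − (-19.8330000)) = 3.8000000 − (34.3080000)/(42.7050000) = 2.9966280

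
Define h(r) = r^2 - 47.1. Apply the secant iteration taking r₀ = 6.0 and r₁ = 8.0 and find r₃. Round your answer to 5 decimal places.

h(6.0) = -11.1000000, h(8.0) = 16.9000000
r₂ = 8.0000000 − 16.9000000·(8.0000000 − 6.0000000) / (16.9000000 − (-11.1000000)) = 8.0000000 − (33.8000000)/(28.0000000) = 6.7928571
h(6.7928571) = -0.9570918
r₃ = 6.7928571 − (-0.9570918)·(6.7928571 − 8.0000000) / (-0.9570918 − 16.9000000) = 6.7928571 − (1.1553466)/(-17.8570918) = 6.8575567

6.85756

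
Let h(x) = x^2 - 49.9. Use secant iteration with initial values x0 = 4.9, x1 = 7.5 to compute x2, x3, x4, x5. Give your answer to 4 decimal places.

h(4.9) = -25.890000, h(7.5) = 6.350000
x2 = 7.500000 − 6.350000·(7.500000 − 4.900000) / (6.350000 − (-25.890000)) = 7.500000 − (16.510000)/(32.240000) = 6.987903
h(6.987903) = -1.069209
x3 = 6.987903 − (-1.069209)·(6.987903 − 7.500000) / (-1.069209 − 6.350000) = 6.987903 − (0.547538)/(-7.419209) = 7.061703
h(7.061703) = -0.032346
x4 = 7.061703 − (-0.032346)·(7.061703 − 6.987903) / (-0.032346 − (-1.069209)) = 7.061703 − (-0.002387)/(1.036862) = 7.064006
h(7.064006) = 0.000175
x5 = 7.064006 − 0.000175·(7.064006 − 7.061703) / (0.000175 − (-0.032346)) = 7.064006 − (0.000000)/(0.032522) = 7.063993

6.9879, 7.0617, 7.0640, 7.0640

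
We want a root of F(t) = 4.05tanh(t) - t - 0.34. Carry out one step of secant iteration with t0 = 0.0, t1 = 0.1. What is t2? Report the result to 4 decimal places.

F(0.0) = -0.340000, F(0.1) = -0.036345
t2 = 0.100000 − (-0.036345)·(0.100000 − 0.000000) / (-0.036345 − (-0.340000)) = 0.100000 − (-0.003634)/(0.303655) = 0.111969

0.1120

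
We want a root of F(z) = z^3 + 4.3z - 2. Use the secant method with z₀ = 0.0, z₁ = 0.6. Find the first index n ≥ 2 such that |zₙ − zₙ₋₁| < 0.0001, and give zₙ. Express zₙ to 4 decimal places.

n = 5, zₙ = 0.4447

F(0.0) = -2.000000, F(0.6) = 0.796000
z₂ = 0.600000 − 0.796000·(0.600000)/(2.796000) = 0.429185;  |Δ| = 0.170815
F(0.429185) = -0.075451
z₃ = 0.429185 − (-0.075451)·(-0.170815)/(-0.871451) = 0.443974;  |Δ| = 0.014789
F(0.443974) = -0.003399
z₄ = 0.443974 − (-0.003399)·(0.014789)/(0.072052) = 0.444672;  |Δ| = 0.000698
F(0.444672) = 0.000014
z₅ = 0.444672 − 0.000014·(0.000698)/(0.003414) = 0.444669;  |Δ| = 0.000003
|z₅ − z₄| = 0.000003 < 0.0001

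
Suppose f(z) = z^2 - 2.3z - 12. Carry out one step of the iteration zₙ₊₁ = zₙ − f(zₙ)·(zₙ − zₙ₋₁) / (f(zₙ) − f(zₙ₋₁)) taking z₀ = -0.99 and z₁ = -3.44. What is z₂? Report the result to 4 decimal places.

-2.2891

f(-0.99) = -8.742900, f(-3.44) = 7.745600
z₂ = -3.440000 − 7.745600·(-3.440000 − (-0.990000)) / (7.745600 − (-8.742900)) = -3.440000 − (-18.976720)/(16.488500) = -2.289094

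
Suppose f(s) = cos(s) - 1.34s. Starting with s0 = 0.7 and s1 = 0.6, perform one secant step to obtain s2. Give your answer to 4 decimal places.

f(0.7) = -0.173158, f(0.6) = 0.021336
s2 = 0.600000 − 0.021336·(0.600000 − 0.700000) / (0.021336 − (-0.173158)) = 0.600000 − (-0.002134)/(0.194493) = 0.610970

0.6110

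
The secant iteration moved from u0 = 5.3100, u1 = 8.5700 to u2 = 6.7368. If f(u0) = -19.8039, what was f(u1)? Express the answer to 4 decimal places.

25.4447

The secant line through (5.3100, -19.8039) and (8.5700, f(u1)) crosses zero at u2 = 6.7368.
So (5.3100, -19.8039), (8.5700, f(u1)), (6.7368, 0) are collinear:
f(u1) = -19.8039 · (8.5700 − 6.7368) / (5.3100 − 6.7368) = -19.8039 · (1.833200)/(-1.426800) = 25.444708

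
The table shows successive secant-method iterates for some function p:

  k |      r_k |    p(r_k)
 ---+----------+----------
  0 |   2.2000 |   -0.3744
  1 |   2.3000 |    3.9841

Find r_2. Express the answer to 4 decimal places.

2.2086

r_2 = 2.3000 − 3.9841·(2.3000 − 2.2000) / (3.9841 − (-0.3744))
   = 2.3000 − (0.398410)/(4.358500) = 2.208590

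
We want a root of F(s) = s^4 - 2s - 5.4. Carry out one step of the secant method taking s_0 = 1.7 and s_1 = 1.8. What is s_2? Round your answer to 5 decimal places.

F(1.7) = -0.4479000, F(1.8) = 1.4976000
s_2 = 1.8000000 − 1.4976000·(1.8000000 − 1.7000000) / (1.4976000 − (-0.4479000)) = 1.8000000 − (0.1497600)/(1.9455000) = 1.7230224

1.72302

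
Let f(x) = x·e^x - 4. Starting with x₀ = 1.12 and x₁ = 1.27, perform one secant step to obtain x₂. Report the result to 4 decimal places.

f(1.12) = -0.567363, f(1.27) = 0.522283
x₂ = 1.270000 − 0.522283·(1.270000 − 1.120000) / (0.522283 − (-0.567363)) = 1.270000 − (0.078342)/(1.089646) = 1.198103

1.1981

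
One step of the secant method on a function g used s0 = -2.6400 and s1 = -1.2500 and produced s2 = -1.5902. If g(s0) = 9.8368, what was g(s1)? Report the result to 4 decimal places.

-3.1877

The secant line through (-2.6400, 9.8368) and (-1.2500, g(s1)) crosses zero at s2 = -1.5902.
So (-2.6400, 9.8368), (-1.2500, g(s1)), (-1.5902, 0) are collinear:
g(s1) = 9.8368 · (-1.2500 − (-1.5902)) / (-2.6400 − (-1.5902)) = 9.8368 · (0.340200)/(-1.049800) = -3.187730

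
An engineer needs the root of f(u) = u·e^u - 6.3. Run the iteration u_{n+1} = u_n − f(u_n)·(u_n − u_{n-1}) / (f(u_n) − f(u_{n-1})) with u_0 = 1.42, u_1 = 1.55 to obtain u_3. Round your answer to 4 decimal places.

1.4611

f(1.42) = -0.425289, f(1.55) = 1.002779
u_2 = 1.550000 − 1.002779·(1.550000 − 1.420000) / (1.002779 − (-0.425289)) = 1.550000 − (0.130361)/(1.428068) = 1.458715
f(1.458715) = -0.026899
u_3 = 1.458715 − (-0.026899)·(1.458715 − 1.550000) / (-0.026899 − 1.002779) = 1.458715 − (0.002455)/(-1.029678) = 1.461100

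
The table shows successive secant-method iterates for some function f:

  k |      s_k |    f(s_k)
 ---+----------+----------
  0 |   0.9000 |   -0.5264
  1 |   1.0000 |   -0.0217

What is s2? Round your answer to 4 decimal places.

1.0043

s2 = 1.0000 − (-0.0217)·(1.0000 − 0.9000) / (-0.0217 − (-0.5264))
   = 1.0000 − (-0.002170)/(0.504700) = 1.004300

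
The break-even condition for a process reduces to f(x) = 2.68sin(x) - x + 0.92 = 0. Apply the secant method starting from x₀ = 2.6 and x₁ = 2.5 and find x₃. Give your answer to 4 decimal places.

2.5076

f(2.6) = -0.298456, f(2.5) = 0.023905
x₂ = 2.500000 − 0.023905·(2.500000 − 2.600000) / (0.023905 − (-0.298456)) = 2.500000 − (-0.002391)/(0.322362) = 2.507416
f(2.507416) = 0.000524
x₃ = 2.507416 − 0.000524·(2.507416 − 2.500000) / (0.000524 − 0.023905) = 2.507416 − (0.000004)/(-0.023382) = 2.507582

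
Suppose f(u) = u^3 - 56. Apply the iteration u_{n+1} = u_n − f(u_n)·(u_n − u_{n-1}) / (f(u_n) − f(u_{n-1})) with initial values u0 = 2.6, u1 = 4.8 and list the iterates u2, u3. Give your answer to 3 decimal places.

3.509, 3.754

f(2.6) = -38.42400, f(4.8) = 54.59200
u2 = 4.80000 − 54.59200·(4.80000 − 2.60000) / (54.59200 − (-38.42400)) = 4.80000 − (120.10240)/(93.01600) = 3.50880
f(3.50880) = -12.80084
u3 = 3.50880 − (-12.80084)·(3.50880 − 4.80000) / (-12.80084 − 54.59200) = 3.50880 − (16.52847)/(-67.39284) = 3.75405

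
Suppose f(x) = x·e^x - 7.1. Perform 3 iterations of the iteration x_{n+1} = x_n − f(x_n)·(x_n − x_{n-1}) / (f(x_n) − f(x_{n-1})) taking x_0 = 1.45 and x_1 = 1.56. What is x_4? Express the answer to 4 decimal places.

f(1.45) = -0.918484, f(1.56) = 0.323761
x_2 = 1.560000 − 0.323761·(1.560000 − 1.450000) / (0.323761 − (-0.918484)) = 1.560000 − (0.035614)/(1.242245) = 1.531331
f(1.531331) = -0.018622
x_3 = 1.531331 − (-0.018622)·(1.531331 − 1.560000) / (-0.018622 − 0.323761) = 1.531331 − (0.000534)/(-0.342383) = 1.532890
f(1.532890) = -0.000350
x_4 = 1.532890 − (-0.000350)·(1.532890 − 1.531331) / (-0.000350 − (-0.018622)) = 1.532890 − (-0.000001)/(0.018272) = 1.532920

1.5329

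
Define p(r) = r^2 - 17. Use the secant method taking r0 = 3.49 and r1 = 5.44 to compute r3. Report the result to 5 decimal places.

p(3.49) = -4.8199000, p(5.44) = 12.5936000
r2 = 5.4400000 − 12.5936000·(5.4400000 − 3.4900000) / (12.5936000 − (-4.8199000)) = 5.4400000 − (24.5575200)/(17.4135000) = 4.0297424
p(4.0297424) = -0.7611759
r3 = 4.0297424 − (-0.7611759)·(4.0297424 − 5.4400000) / (-0.7611759 − 12.5936000) = 4.0297424 − (1.0734540)/(-13.3547759) = 4.1101222

4.11012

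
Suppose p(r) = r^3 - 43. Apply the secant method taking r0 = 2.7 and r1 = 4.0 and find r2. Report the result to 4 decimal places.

p(2.7) = -23.317000, p(4.0) = 21.000000
r2 = 4.000000 − 21.000000·(4.000000 − 2.700000) / (21.000000 − (-23.317000)) = 4.000000 − (27.300000)/(44.317000) = 3.383984

3.3840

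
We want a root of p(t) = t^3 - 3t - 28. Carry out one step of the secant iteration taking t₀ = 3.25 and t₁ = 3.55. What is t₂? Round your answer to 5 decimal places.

3.35794

p(3.25) = -3.4218750, p(3.55) = 6.0888750
t₂ = 3.5500000 − 6.0888750·(3.5500000 − 3.2500000) / (6.0888750 − (-3.4218750)) = 3.5500000 − (1.8266625)/(9.5107500) = 3.3579371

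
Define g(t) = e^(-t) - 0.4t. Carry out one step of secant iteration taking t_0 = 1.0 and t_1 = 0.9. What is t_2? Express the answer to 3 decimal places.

g(1.0) = -0.03212, g(0.9) = 0.04657
t_2 = 0.90000 − 0.04657·(0.90000 − 1.00000) / (0.04657 − (-0.03212)) = 0.90000 − (-0.00466)/(0.07869) = 0.95918

0.959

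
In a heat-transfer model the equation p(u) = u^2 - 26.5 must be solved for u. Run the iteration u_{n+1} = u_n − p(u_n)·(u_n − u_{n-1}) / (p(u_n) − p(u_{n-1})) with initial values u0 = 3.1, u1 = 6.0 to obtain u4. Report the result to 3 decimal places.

p(3.1) = -16.89000, p(6.0) = 9.50000
u2 = 6.00000 − 9.50000·(6.00000 − 3.10000) / (9.50000 − (-16.89000)) = 6.00000 − (27.55000)/(26.39000) = 4.95604
p(4.95604) = -1.93763
u3 = 4.95604 − (-1.93763)·(4.95604 − 6.00000) / (-1.93763 − 9.50000) = 4.95604 − (2.02280)/(-11.43763) = 5.13290
p(5.13290) = -0.15335
u4 = 5.13290 − (-0.15335)·(5.13290 − 4.95604) / (-0.15335 − (-1.93763)) = 5.13290 − (-0.02712)/(1.78428) = 5.14810

5.148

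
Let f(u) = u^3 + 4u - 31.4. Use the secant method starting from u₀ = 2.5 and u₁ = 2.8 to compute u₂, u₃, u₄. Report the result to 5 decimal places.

2.73017, 2.73496, 2.73506

f(2.5) = -5.7750000, f(2.8) = 1.7520000
u₂ = 2.8000000 − 1.7520000·(2.8000000 − 2.5000000) / (1.7520000 − (-5.7750000)) = 2.8000000 − (0.5256000)/(7.5270000) = 2.7301714
f(2.7301714) = -0.1290653
u₃ = 2.7301714 − (-0.1290653)·(2.7301714 − 2.8000000) / (-0.1290653 − 1.7520000) = 2.7301714 − (0.0090125)/(-1.8810653) = 2.7349625
f(2.7349625) = -0.0025754
u₄ = 2.7349625 − (-0.0025754)·(2.7349625 − 2.7301714) / (-0.0025754 − (-0.1290653)) = 2.7349625 − (-0.0000123)/(0.1264899) = 2.7350601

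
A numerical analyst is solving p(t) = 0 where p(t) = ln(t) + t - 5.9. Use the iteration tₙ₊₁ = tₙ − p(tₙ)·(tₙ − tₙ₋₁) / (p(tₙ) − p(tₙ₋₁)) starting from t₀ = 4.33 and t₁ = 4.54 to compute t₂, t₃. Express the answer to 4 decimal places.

4.4152, 4.4150

p(4.33) = -0.104432, p(4.54) = 0.152927
t₂ = 4.540000 − 0.152927·(4.540000 − 4.330000) / (0.152927 − (-0.104432)) = 4.540000 − (0.032115)/(0.257359) = 4.415215
p(4.415215) = 0.000271
t₃ = 4.415215 − 0.000271·(4.415215 − 4.540000) / (0.000271 − 0.152927) = 4.415215 − (-0.000034)/(-0.152656) = 4.414993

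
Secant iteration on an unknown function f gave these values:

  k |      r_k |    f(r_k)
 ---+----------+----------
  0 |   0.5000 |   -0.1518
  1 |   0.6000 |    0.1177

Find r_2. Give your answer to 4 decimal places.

r_2 = 0.6000 − 0.1177·(0.6000 − 0.5000) / (0.1177 − (-0.1518))
   = 0.6000 − (0.011770)/(0.269500) = 0.556327

0.5563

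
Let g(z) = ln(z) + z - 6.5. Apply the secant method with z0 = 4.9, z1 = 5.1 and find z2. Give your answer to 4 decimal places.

g(4.9) = -0.010765, g(5.1) = 0.229241
z2 = 5.100000 − 0.229241·(5.100000 − 4.900000) / (0.229241 − (-0.010765)) = 5.100000 − (0.045848)/(0.240005) = 4.908970

4.9090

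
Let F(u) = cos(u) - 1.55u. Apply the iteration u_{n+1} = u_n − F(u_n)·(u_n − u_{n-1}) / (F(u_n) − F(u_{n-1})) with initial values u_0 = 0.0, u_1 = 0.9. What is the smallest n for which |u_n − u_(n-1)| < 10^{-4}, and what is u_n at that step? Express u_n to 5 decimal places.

n = 5, u_n = 0.55001

F(0.0) = 1.0000000, F(0.9) = -0.7733900
u_2 = 0.9000000 − (-0.7733900)·(0.9000000)/(-1.7733900) = 0.5075026;  |Δ| = 0.3924974
F(0.5075026) = 0.0873320
u_3 = 0.5075026 − 0.0873320·(-0.3924974)/(0.8607220) = 0.5473268;  |Δ| = 0.0398242
F(0.5473268) = 0.0055622
u_4 = 0.5473268 − 0.0055622·(0.0398242)/(-0.0817698) = 0.5500357;  |Δ| = 0.0027090
F(0.5500357) = -0.0000496
u_5 = 0.5500357 − (-0.0000496)·(0.0027090)/(-0.0056118) = 0.5500118;  |Δ| = 0.0000239
|u_5 − u_4| = 0.0000239 < 10^{-4}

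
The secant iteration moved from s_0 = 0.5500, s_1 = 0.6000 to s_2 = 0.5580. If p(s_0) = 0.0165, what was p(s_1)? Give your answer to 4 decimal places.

The secant line through (0.5500, 0.0165) and (0.6000, p(s_1)) crosses zero at s_2 = 0.5580.
So (0.5500, 0.0165), (0.6000, p(s_1)), (0.5580, 0) are collinear:
p(s_1) = 0.0165 · (0.6000 − 0.5580) / (0.5500 − 0.5580) = 0.0165 · (0.042000)/(-0.008000) = -0.086625

-0.0866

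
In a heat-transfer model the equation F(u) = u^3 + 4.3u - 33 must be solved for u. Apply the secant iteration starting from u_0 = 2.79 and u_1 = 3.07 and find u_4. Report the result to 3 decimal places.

2.764

F(2.79) = 0.71464, F(3.07) = 9.13544
u_2 = 3.07000 − 9.13544·(3.07000 − 2.79000) / (9.13544 − 0.71464) = 3.07000 − (2.55792)/(8.42080) = 2.76624
F(2.76624) = 0.06227
u_3 = 2.76624 − 0.06227·(2.76624 − 3.07000) / (0.06227 − 9.13544) = 2.76624 − (-0.01891)/(-9.07318) = 2.76415
F(2.76415) = 0.00548
u_4 = 2.76415 − 0.00548·(2.76415 − 2.76624) / (0.00548 − 0.06227) = 2.76415 − (-0.00001)/(-0.05678) = 2.76395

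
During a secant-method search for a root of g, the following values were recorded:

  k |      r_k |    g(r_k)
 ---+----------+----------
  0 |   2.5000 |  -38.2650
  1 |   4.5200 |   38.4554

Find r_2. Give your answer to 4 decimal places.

r_2 = 4.5200 − 38.4554·(4.5200 − 2.5000) / (38.4554 − (-38.2650))
   = 4.5200 − (77.679908)/(76.720400) = 3.507493

3.5075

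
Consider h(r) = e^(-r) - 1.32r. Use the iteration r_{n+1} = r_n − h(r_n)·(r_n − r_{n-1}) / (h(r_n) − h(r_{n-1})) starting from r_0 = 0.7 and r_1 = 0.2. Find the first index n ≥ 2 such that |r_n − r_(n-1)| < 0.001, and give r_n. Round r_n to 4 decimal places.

h(0.7) = -0.427415, h(0.2) = 0.554731
r_2 = 0.200000 − 0.554731·(-0.500000)/(0.982145) = 0.482408;  |Δ| = 0.282408
h(0.482408) = -0.019483
r_3 = 0.482408 − (-0.019483)·(0.282408)/(-0.574213) = 0.472826;  |Δ| = 0.009582
h(0.472826) = -0.000891
r_4 = 0.472826 − (-0.000891)·(-0.009582)/(0.018591) = 0.472366;  |Δ| = 0.000459
|r_4 − r_3| = 0.000459 < 0.001

n = 4, r_n = 0.4724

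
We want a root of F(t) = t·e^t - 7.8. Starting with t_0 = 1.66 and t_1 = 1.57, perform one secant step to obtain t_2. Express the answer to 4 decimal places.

1.5893

F(1.66) = 0.930456, F(1.57) = -0.253562
t_2 = 1.570000 − (-0.253562)·(1.570000 − 1.660000) / (-0.253562 − 0.930456) = 1.570000 − (0.022821)/(-1.184018) = 1.589274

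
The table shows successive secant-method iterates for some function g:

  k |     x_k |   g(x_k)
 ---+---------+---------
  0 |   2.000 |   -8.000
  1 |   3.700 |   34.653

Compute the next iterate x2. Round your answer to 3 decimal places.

2.319

x2 = 3.700 − 34.653·(3.700 − 2.000) / (34.653 − (-8.000))
   = 3.700 − (58.91010)/(42.65300) = 2.31885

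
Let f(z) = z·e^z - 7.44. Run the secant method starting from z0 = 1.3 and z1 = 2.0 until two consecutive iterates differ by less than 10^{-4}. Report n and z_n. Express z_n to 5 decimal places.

f(1.3) = -2.6699143, f(2.0) = 7.3381122
z2 = 2.0000000 − 7.3381122·(0.7000000)/(10.0080265) = 1.4867441;  |Δ| = 0.5132559
f(1.4867441) = -0.8646180
z3 = 1.4867441 − (-0.8646180)·(-0.5132559)/(-8.2027302) = 1.5408444;  |Δ| = 0.0541003
f(1.5408444) = -0.2465203
z4 = 1.5408444 − (-0.2465203)·(0.0541003)/(0.6180976) = 1.5624216;  |Δ| = 0.0215772
f(1.5624216) = 0.0133127
z5 = 1.5624216 − 0.0133127·(0.0215772)/(0.2598330) = 1.5613161;  |Δ| = 0.0011055
f(1.5613161) = -0.0001905
z6 = 1.5613161 − (-0.0001905)·(-0.0011055)/(-0.0135031) = 1.5613317;  |Δ| = 0.0000156
|z6 − z5| = 0.0000156 < 10^{-4}

n = 6, z_n = 1.56133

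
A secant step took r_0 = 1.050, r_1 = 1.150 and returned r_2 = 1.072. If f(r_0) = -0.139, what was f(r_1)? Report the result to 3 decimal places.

The secant line through (1.050, -0.139) and (1.150, f(r_1)) crosses zero at r_2 = 1.072.
So (1.050, -0.139), (1.150, f(r_1)), (1.072, 0) are collinear:
f(r_1) = -0.139 · (1.150 − 1.072) / (1.050 − 1.072) = -0.139 · (0.07800)/(-0.02200) = 0.49282

0.493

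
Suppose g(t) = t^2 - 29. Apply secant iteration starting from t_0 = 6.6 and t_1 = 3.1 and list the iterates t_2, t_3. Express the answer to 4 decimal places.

5.0990, 5.4649

g(6.6) = 14.560000, g(3.1) = -19.390000
t_2 = 3.100000 − (-19.390000)·(3.100000 − 6.600000) / (-19.390000 − 14.560000) = 3.100000 − (67.865000)/(-33.950000) = 5.098969
g(5.098969) = -3.000514
t_3 = 5.098969 − (-3.000514)·(5.098969 − 3.100000) / (-3.000514 − (-19.390000)) = 5.098969 − (-5.997935)/(16.389486) = 5.464931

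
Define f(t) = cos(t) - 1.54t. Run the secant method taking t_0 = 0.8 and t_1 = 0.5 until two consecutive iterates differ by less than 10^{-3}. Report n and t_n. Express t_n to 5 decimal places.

n = 4, t_n = 0.55268

f(0.8) = -0.5352933, f(0.5) = 0.1075826
t_2 = 0.5000000 − 0.1075826·(-0.3000000)/(0.6428759) = 0.5502037;  |Δ| = 0.0502037
f(0.5502037) = 0.0051043
t_3 = 0.5502037 − 0.0051043·(0.0502037)/(-0.1024783) = 0.5527043;  |Δ| = 0.0025006
f(0.5527043) = -0.0000567
t_4 = 0.5527043 − (-0.0000567)·(0.0025006)/(-0.0051610) = 0.5526768;  |Δ| = 0.0000275
|t_4 − t_3| = 0.0000275 < 10^{-3}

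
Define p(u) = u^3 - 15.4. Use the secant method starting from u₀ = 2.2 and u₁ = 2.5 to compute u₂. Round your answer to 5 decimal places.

p(2.2) = -4.7520000, p(2.5) = 0.2250000
u₂ = 2.5000000 − 0.2250000·(2.5000000 − 2.2000000) / (0.2250000 − (-4.7520000)) = 2.5000000 − (0.0675000)/(4.9770000) = 2.4864376

2.48644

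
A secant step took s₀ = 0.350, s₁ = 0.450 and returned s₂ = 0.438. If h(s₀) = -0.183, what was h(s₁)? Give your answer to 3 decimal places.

The secant line through (0.350, -0.183) and (0.450, h(s₁)) crosses zero at s₂ = 0.438.
So (0.350, -0.183), (0.450, h(s₁)), (0.438, 0) are collinear:
h(s₁) = -0.183 · (0.450 − 0.438) / (0.350 − 0.438) = -0.183 · (0.01200)/(-0.08800) = 0.02495

0.025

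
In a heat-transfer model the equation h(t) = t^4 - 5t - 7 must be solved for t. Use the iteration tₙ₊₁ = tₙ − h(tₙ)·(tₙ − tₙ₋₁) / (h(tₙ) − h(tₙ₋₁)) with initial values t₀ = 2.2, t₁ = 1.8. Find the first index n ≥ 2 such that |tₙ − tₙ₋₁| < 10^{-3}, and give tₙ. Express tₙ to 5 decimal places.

h(2.2) = 5.4256000, h(1.8) = -5.5024000
t₂ = 1.8000000 − (-5.5024000)·(-0.4000000)/(-10.9280000) = 2.0014056;  |Δ| = 0.2014056
h(2.0014056) = -0.9620023
t₃ = 2.0014056 − (-0.9620023)·(0.2014056)/(4.5403977) = 2.0440786;  |Δ| = 0.0426731
h(2.0440786) = 0.2374417
t₄ = 2.0440786 − 0.2374417·(0.0426731)/(1.1994441) = 2.0356311;  |Δ| = 0.0084475
h(2.0356311) = -0.0071280
t₅ = 2.0356311 − (-0.0071280)·(-0.0084475)/(-0.2445697) = 2.0358773;  |Δ| = 0.0002462
|t₅ − t₄| = 0.0002462 < 10^{-3}

n = 5, tₙ = 2.03588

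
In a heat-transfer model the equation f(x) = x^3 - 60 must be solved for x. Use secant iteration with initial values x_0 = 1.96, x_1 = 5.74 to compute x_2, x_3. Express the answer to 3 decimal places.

3.052, 3.580

f(1.96) = -52.47046, f(5.74) = 129.11922
x_2 = 5.74000 − 129.11922·(5.74000 − 1.96000) / (129.11922 − (-52.47046)) = 5.74000 − (488.07067)/(181.58969) = 3.05223
f(3.05223) = -31.56500
x_3 = 3.05223 − (-31.56500)·(3.05223 − 5.74000) / (-31.56500 − 129.11922) = 3.05223 − (84.83934)/(-160.68422) = 3.58022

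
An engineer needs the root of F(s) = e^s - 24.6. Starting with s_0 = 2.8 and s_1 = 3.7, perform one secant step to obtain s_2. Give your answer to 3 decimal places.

3.106

F(2.8) = -8.15535, F(3.7) = 15.84730
s_2 = 3.70000 − 15.84730·(3.70000 − 2.80000) / (15.84730 − (-8.15535)) = 3.70000 − (14.26257)/(24.00266) = 3.10579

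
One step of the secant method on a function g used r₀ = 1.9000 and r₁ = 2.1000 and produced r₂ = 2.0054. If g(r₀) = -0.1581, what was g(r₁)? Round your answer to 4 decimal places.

0.1419

The secant line through (1.9000, -0.1581) and (2.1000, g(r₁)) crosses zero at r₂ = 2.0054.
So (1.9000, -0.1581), (2.1000, g(r₁)), (2.0054, 0) are collinear:
g(r₁) = -0.1581 · (2.1000 − 2.0054) / (1.9000 − 2.0054) = -0.1581 · (0.094600)/(-0.105400) = 0.141900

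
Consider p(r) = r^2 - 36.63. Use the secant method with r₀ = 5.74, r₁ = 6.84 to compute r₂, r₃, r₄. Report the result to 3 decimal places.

p(5.74) = -3.68240, p(6.84) = 10.15560
r₂ = 6.84000 − 10.15560·(6.84000 − 5.74000) / (10.15560 − (-3.68240)) = 6.84000 − (11.17116)/(13.83800) = 6.03272
p(6.03272) = -0.23631
r₃ = 6.03272 − (-0.23631)·(6.03272 − 6.84000) / (-0.23631 − 10.15560) = 6.03272 − (0.19077)/(-10.39191) = 6.05108
p(6.05108) = -0.01448
r₄ = 6.05108 − (-0.01448)·(6.05108 − 6.03272) / (-0.01448 − (-0.23631)) = 6.05108 − (-0.00027)/(0.22182) = 6.05227

6.033, 6.051, 6.052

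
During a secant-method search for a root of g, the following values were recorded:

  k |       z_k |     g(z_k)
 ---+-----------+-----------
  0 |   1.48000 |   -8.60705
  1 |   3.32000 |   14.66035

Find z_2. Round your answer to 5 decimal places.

z_2 = 3.32000 − 14.66035·(3.32000 − 1.48000) / (14.66035 − (-8.60705))
   = 3.32000 − (26.9750440)/(23.2674000) = 2.1606507

2.16065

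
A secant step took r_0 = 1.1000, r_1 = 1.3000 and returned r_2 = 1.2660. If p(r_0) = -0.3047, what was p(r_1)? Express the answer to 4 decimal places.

0.0624

The secant line through (1.1000, -0.3047) and (1.3000, p(r_1)) crosses zero at r_2 = 1.2660.
So (1.1000, -0.3047), (1.3000, p(r_1)), (1.2660, 0) are collinear:
p(r_1) = -0.3047 · (1.3000 − 1.2660) / (1.1000 − 1.2660) = -0.3047 · (0.034000)/(-0.166000) = 0.062408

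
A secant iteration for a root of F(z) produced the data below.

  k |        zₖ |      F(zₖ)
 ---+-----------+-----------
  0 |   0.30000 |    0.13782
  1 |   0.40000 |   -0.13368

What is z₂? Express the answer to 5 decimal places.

z₂ = 0.40000 − (-0.13368)·(0.40000 − 0.30000) / (-0.13368 − 0.13782)
   = 0.40000 − (-0.0133680)/(-0.2715000) = 0.3507624

0.35076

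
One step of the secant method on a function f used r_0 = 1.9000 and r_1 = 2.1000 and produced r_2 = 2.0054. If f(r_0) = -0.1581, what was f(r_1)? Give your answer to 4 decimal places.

0.1419

The secant line through (1.9000, -0.1581) and (2.1000, f(r_1)) crosses zero at r_2 = 2.0054.
So (1.9000, -0.1581), (2.1000, f(r_1)), (2.0054, 0) are collinear:
f(r_1) = -0.1581 · (2.1000 − 2.0054) / (1.9000 − 2.0054) = -0.1581 · (0.094600)/(-0.105400) = 0.141900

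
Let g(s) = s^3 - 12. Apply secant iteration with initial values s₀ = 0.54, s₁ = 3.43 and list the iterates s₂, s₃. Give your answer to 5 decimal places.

1.39145, 1.89519

g(0.54) = -11.8425360, g(3.43) = 28.3536070
s₂ = 3.4300000 − 28.3536070·(3.4300000 − 0.5400000) / (28.3536070 − (-11.8425360)) = 3.4300000 − (81.9419242)/(40.1961430) = 1.3914481
g(1.3914481) = -9.3059787
s₃ = 1.3914481 − (-9.3059787)·(1.3914481 − 3.4300000) / (-9.3059787 − 28.3536070) = 1.3914481 − (18.9707207)/(-37.6595857) = 1.8951902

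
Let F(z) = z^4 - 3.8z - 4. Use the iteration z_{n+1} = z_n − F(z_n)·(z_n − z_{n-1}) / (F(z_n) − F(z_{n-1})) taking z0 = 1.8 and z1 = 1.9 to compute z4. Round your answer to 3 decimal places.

1.817

F(1.8) = -0.34240, F(1.9) = 1.81210
z2 = 1.90000 − 1.81210·(1.90000 − 1.80000) / (1.81210 − (-0.34240)) = 1.90000 − (0.18121)/(2.15450) = 1.81589
F(1.81589) = -0.02712
z3 = 1.81589 − (-0.02712)·(1.81589 − 1.90000) / (-0.02712 − 1.81210) = 1.81589 − (0.00228)/(-1.83922) = 1.81713
F(1.81713) = -0.00210
z4 = 1.81713 − (-0.00210)·(1.81713 − 1.81589) / (-0.00210 − (-0.02712)) = 1.81713 − (0.00000)/(0.02502) = 1.81724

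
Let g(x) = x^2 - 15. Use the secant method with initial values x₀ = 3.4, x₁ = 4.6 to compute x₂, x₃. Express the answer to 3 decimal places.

g(3.4) = -3.44000, g(4.6) = 6.16000
x₂ = 4.60000 − 6.16000·(4.60000 − 3.40000) / (6.16000 − (-3.44000)) = 4.60000 − (7.39200)/(9.60000) = 3.83000
g(3.83000) = -0.33110
x₃ = 3.83000 − (-0.33110)·(3.83000 − 4.60000) / (-0.33110 − 6.16000) = 3.83000 − (0.25495)/(-6.49110) = 3.86928

3.830, 3.869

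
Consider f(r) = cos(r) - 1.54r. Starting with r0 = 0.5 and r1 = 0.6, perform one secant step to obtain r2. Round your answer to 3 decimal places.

0.552

f(0.5) = 0.10758, f(0.6) = -0.09866
r2 = 0.60000 − (-0.09866)·(0.60000 − 0.50000) / (-0.09866 − 0.10758) = 0.60000 − (-0.00987)/(-0.20625) = 0.55216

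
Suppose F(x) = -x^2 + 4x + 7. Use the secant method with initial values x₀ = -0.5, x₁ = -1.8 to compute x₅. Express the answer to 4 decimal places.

F(-0.5) = 4.750000, F(-1.8) = -3.440000
x₂ = -1.800000 − (-3.440000)·(-1.800000 − (-0.500000)) / (-3.440000 − 4.750000) = -1.800000 − (4.472000)/(-8.190000) = -1.253968
F(-1.253968) = 0.411691
x₃ = -1.253968 − 0.411691·(-1.253968 − (-1.800000)) / (0.411691 − (-3.440000)) = -1.253968 − (0.224796)/(3.851691) = -1.312331
F(-1.312331) = 0.028462
x₄ = -1.312331 − 0.028462·(-1.312331 − (-1.253968)) / (0.028462 − 0.411691) = -1.312331 − (-0.001661)/(-0.383229) = -1.316666
F(-1.316666) = -0.000272
x₅ = -1.316666 − (-0.000272)·(-1.316666 − (-1.312331)) / (-0.000272 − 0.028462) = -1.316666 − (0.000001)/(-0.028734) = -1.316625

-1.3166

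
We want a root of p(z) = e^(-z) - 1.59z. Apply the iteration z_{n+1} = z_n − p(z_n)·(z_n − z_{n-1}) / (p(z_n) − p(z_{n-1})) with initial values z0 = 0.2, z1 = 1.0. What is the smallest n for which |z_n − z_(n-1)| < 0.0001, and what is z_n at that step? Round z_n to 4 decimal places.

n = 5, z_n = 0.4152

p(0.2) = 0.500731, p(1.0) = -1.222121
z2 = 1.000000 − (-1.222121)·(0.800000)/(-1.722851) = 0.432513;  |Δ| = 0.567487
p(0.432513) = -0.038818
z3 = 0.432513 − (-0.038818)·(-0.567487)/(1.183302) = 0.413896;  |Δ| = 0.018616
p(0.413896) = 0.002975
z4 = 0.413896 − 0.002975·(-0.018616)/(0.041793) = 0.415221;  |Δ| = 0.001325
p(0.415221) = -0.000008
z5 = 0.415221 − (-0.000008)·(0.001325)/(-0.002982) = 0.415218;  |Δ| = 0.000003
|z5 − z4| = 0.000003 < 0.0001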